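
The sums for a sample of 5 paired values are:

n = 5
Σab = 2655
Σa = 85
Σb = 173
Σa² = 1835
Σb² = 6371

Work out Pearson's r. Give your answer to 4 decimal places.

r = (nΣab − ΣaΣb) / √[(nΣa² − (Σa)²)(nΣb² − (Σb)²)]
Numerator: 5×2655 − 85×173 = -1430
Denominator: √[(9175 − 7225)(31855 − 29929)] = √[1950 × 1926] = 1937.9628
r = -1430 / 1937.9628 ≈ -0.7379

-0.7379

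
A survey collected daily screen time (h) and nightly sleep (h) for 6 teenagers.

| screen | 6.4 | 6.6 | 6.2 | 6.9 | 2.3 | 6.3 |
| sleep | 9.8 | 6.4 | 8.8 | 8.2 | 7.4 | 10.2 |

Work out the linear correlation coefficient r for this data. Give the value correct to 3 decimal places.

0.289

n = 6, Σx = 34.7, Σy = 50.8, Σx² = 215.55, Σy² = 440.48, Σxy = 297.38
nΣxy − ΣxΣy = 1784.28 − 1762.76 = 21.52
nΣx² − (Σx)² = 1293.3 − 1204.09 = 89.21; nΣy² − (Σy)² = 2642.88 − 2580.64 = 62.24
r = 21.52 / √(89.21 × 62.24) = 21.52 / 74.5146 ≈ 0.289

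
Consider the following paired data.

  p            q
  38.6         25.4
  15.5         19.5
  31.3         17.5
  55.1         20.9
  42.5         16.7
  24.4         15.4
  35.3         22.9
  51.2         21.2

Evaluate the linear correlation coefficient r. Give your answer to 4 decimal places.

n = 8, Σp = 293.9, Σq = 159.5, Σp² = 12015.05, Σq² = 3258.37, Σpq = 5961.35
nΣpq − ΣpΣq = 47690.8 − 46877.05 = 813.75
nΣp² − (Σp)² = 96120.4 − 86377.21 = 9743.19; nΣq² − (Σq)² = 26066.96 − 25440.25 = 626.71
r = 813.75 / √(9743.19 × 626.71) = 813.75 / 2471.0635 ≈ 0.3293

0.3293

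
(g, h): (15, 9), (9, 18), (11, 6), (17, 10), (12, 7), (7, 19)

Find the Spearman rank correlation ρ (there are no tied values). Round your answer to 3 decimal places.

Rank g: 5, 2, 3, 6, 4, 1
Rank h: 3, 5, 1, 4, 2, 6
d = rank(g) − rank(h): 2, -3, 2, 2, 2, -5; Σd² = 50
ρ = 1 − 6Σd² / [n(n²−1)] = 1 − 6×50 / (6×35) = 1 − 300/210 ≈ -0.429

-0.429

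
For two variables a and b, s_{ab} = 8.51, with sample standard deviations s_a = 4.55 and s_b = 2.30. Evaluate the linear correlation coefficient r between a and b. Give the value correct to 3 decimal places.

0.813

r = Cov(a,b) / (s_a · s_b) = 8.51 / (4.55 × 2.30)
  = 8.51 / 10.4650 ≈ 0.813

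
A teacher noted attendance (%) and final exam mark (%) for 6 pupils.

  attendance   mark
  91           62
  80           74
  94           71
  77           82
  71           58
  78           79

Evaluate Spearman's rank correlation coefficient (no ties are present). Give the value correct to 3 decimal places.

-0.086

Rank attendance: 5, 4, 6, 2, 1, 3
Rank mark: 2, 4, 3, 6, 1, 5
d = rank(attendance) − rank(mark): 3, 0, 3, -4, 0, -2; Σd² = 38
ρ = 1 − 6Σd² / [n(n²−1)] = 1 − 6×38 / (6×35) = 1 − 228/210 ≈ -0.086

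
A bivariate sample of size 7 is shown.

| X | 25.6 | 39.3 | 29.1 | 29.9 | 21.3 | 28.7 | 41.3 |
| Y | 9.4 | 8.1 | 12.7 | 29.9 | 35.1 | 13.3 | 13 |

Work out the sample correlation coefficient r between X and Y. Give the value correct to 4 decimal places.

n = 7, ΣX = 215.2, ΣY = 121.5, ΣX² = 6923.74, ΣY² = 2787.17, ΣXY = 3488.79
nΣXY − ΣXΣY = 24421.53 − 26146.8 = -1725.27
nΣX² − (ΣX)² = 48466.18 − 46311.04 = 2155.14; nΣY² − (ΣY)² = 19510.19 − 14762.25 = 4747.94
r = -1725.27 / √(2155.14 × 4747.94) = -1725.27 / 3198.8241 ≈ -0.5393

-0.5393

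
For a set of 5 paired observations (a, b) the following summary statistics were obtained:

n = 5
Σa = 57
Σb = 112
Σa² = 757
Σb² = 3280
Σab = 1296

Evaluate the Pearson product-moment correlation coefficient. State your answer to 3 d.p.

r = (nΣab − ΣaΣb) / √[(nΣa² − (Σa)²)(nΣb² − (Σb)²)]
Numerator: 5×1296 − 57×112 = 96
Denominator: √[(3785 − 3249)(16400 − 12544)] = √[536 × 3856] = 1437.6425
r = 96 / 1437.6425 ≈ 0.067

0.067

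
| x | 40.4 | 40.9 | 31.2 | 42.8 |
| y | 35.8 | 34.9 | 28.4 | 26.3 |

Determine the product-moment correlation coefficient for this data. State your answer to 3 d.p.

0.229

n = 4, Σx = 155.3, Σy = 125.4, Σx² = 6110.25, Σy² = 3997.9, Σxy = 4885.45
nΣxy − ΣxΣy = 19541.8 − 19474.62 = 67.18
nΣx² − (Σx)² = 24441 − 24118.09 = 322.91; nΣy² − (Σy)² = 15991.6 − 15725.16 = 266.44
r = 67.18 / √(322.91 × 266.44) = 67.18 / 293.3192 ≈ 0.229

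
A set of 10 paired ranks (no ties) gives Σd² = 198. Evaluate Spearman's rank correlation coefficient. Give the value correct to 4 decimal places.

-0.2000

ρ = 1 − 6Σd² / [n(n²−1)] = 1 − 6×198 / (10×99)
  = 1 − 1188/990 = 1 − 1.20000 ≈ -0.2000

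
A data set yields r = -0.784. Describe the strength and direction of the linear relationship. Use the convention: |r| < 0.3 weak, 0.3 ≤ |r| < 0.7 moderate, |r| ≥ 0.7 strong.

r = -0.784 < 0 so the relationship is negative.
|r| = 0.784, which falls in the strong range.

strong negative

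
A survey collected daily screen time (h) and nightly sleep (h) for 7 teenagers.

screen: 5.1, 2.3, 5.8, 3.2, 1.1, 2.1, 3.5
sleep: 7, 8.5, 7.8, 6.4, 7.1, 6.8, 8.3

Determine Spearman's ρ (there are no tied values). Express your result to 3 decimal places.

0.143

Rank screen: 6, 3, 7, 4, 1, 2, 5
Rank sleep: 3, 7, 5, 1, 4, 2, 6
d = rank(screen) − rank(sleep): 3, -4, 2, 3, -3, 0, -1; Σd² = 48
ρ = 1 − 6Σd² / [n(n²−1)] = 1 − 6×48 / (7×48) = 1 − 288/336 ≈ 0.143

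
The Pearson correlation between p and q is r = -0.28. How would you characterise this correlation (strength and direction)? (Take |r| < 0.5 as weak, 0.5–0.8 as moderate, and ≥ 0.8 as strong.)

weak negative

r = -0.28 < 0 so the relationship is negative.
|r| = 0.28, which falls in the weak range.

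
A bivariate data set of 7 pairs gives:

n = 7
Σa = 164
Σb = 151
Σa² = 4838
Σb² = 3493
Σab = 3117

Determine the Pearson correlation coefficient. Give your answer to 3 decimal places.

r = (nΣab − ΣaΣb) / √[(nΣa² − (Σa)²)(nΣb² − (Σb)²)]
Numerator: 7×3117 − 164×151 = -2945
Denominator: √[(33866 − 26896)(24451 − 22801)] = √[6970 × 1650] = 3391.2387
r = -2945 / 3391.2387 ≈ -0.868

-0.868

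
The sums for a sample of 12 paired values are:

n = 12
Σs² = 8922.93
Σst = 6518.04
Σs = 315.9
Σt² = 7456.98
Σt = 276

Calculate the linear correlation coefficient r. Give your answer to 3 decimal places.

r = (nΣst − ΣsΣt) / √[(nΣs² − (Σs)²)(nΣt² − (Σt)²)]
Numerator: 12×6518.04 − 315.9×276 = -8971.92
Denominator: √[(107075.16 − 99792.81)(89483.76 − 76176)] = √[7282.35 × 13307.76] = 9844.3774
r = -8971.92 / 9844.3774 ≈ -0.911

-0.911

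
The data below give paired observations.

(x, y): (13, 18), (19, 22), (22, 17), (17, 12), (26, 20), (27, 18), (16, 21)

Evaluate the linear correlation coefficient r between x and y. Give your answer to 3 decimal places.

0.116

n = 7, Σx = 140, Σy = 128, Σx² = 2964, Σy² = 2406, Σxy = 2572
nΣxy − ΣxΣy = 18004 − 17920 = 84
nΣx² − (Σx)² = 20748 − 19600 = 1148; nΣy² − (Σy)² = 16842 − 16384 = 458
r = 84 / √(1148 × 458) = 84 / 725.1096 ≈ 0.116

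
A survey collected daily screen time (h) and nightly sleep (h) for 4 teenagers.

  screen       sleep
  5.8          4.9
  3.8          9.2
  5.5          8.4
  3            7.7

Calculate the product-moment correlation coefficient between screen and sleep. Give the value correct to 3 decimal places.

n = 4, Σx = 18.1, Σy = 30.2, Σx² = 87.33, Σy² = 238.5, Σxy = 132.68
nΣxy − ΣxΣy = 530.72 − 546.62 = -15.9
nΣx² − (Σx)² = 349.32 − 327.61 = 21.71; nΣy² − (Σy)² = 954 − 912.04 = 41.96
r = -15.9 / √(21.71 × 41.96) = -15.9 / 30.1820 ≈ -0.527

-0.527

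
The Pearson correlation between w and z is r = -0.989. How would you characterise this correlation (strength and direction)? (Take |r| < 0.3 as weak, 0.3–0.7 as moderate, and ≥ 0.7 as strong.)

r = -0.989 < 0 so the relationship is negative.
|r| = 0.989, which falls in the strong range.

strong negative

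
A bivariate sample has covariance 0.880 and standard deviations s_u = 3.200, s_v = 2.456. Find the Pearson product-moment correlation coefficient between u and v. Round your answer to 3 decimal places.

r = Cov(u,v) / (s_u · s_v) = 0.880 / (3.200 × 2.456)
  = 0.880 / 7.8592 ≈ 0.112

0.112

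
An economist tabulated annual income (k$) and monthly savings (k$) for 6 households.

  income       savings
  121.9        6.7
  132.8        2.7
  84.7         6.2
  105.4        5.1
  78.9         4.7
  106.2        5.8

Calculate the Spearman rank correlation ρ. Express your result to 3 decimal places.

-0.029

Rank income: 5, 6, 2, 3, 1, 4
Rank savings: 6, 1, 5, 3, 2, 4
d = rank(income) − rank(savings): -1, 5, -3, 0, -1, 0; Σd² = 36
ρ = 1 − 6Σd² / [n(n²−1)] = 1 − 6×36 / (6×35) = 1 − 216/210 ≈ -0.029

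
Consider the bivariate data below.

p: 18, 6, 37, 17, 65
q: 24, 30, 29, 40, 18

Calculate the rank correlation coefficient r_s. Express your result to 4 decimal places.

-0.8000

Rank p: 3, 1, 4, 2, 5
Rank q: 2, 4, 3, 5, 1
d = rank(p) − rank(q): 1, -3, 1, -3, 4; Σd² = 36
ρ = 1 − 6Σd² / [n(n²−1)] = 1 − 6×36 / (5×24) = 1 − 216/120 ≈ -0.8000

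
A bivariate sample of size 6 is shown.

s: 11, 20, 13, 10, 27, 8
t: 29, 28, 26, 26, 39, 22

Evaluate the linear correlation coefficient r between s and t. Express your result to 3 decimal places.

0.884

n = 6, Σs = 89, Σt = 170, Σs² = 1583, Σt² = 4982, Σst = 2706
nΣst − ΣsΣt = 16236 − 15130 = 1106
nΣs² − (Σs)² = 9498 − 7921 = 1577; nΣt² − (Σt)² = 29892 − 28900 = 992
r = 1106 / √(1577 × 992) = 1106 / 1250.7534 ≈ 0.884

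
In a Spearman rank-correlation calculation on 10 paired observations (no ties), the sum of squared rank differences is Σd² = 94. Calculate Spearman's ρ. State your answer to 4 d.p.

ρ = 1 − 6Σd² / [n(n²−1)] = 1 − 6×94 / (10×99)
  = 1 − 564/990 = 1 − 0.56970 ≈ 0.4303

0.4303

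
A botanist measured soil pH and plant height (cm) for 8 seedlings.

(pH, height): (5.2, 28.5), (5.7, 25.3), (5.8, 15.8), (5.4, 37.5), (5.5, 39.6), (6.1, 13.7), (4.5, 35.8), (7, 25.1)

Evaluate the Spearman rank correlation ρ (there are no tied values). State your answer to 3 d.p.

Rank pH: 2, 5, 6, 3, 4, 7, 1, 8
Rank height: 5, 4, 2, 7, 8, 1, 6, 3
d = rank(pH) − rank(height): -3, 1, 4, -4, -4, 6, -5, 5; Σd² = 144
ρ = 1 − 6Σd² / [n(n²−1)] = 1 − 6×144 / (8×63) = 1 − 864/504 ≈ -0.714

-0.714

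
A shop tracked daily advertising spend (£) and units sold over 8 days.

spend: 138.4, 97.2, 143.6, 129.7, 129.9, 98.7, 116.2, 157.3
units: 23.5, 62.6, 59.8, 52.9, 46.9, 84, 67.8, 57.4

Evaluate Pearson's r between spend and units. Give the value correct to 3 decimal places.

n = 8, Σx = 1011, Σy = 454.9, Σx² = 130906.88, Σy² = 27992.67, Σxy = 56076.02
nΣxy − ΣxΣy = 448608.16 − 459903.9 = -11295.74
nΣx² − (Σx)² = 1047255.04 − 1022121 = 25134.04; nΣy² − (Σy)² = 223941.36 − 206934.01 = 17007.35
r = -11295.74 / √(25134.04 × 17007.35) = -11295.74 / 20675.1884 ≈ -0.546

-0.546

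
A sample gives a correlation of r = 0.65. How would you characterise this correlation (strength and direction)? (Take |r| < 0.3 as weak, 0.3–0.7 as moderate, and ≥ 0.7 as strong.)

r = 0.65 > 0 so the relationship is positive.
|r| = 0.65, which falls in the moderate range.

moderate positive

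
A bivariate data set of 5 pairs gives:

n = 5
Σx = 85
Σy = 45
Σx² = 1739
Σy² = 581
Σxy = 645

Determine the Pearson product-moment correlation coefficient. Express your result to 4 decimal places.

r = (nΣxy − ΣxΣy) / √[(nΣx² − (Σx)²)(nΣy² − (Σy)²)]
Numerator: 5×645 − 85×45 = -600
Denominator: √[(8695 − 7225)(2905 − 2025)] = √[1470 × 880] = 1137.3654
r = -600 / 1137.3654 ≈ -0.5275

-0.5275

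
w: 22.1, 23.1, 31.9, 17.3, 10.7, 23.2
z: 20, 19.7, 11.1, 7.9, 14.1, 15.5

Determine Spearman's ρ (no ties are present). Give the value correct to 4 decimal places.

Rank w: 3, 4, 6, 2, 1, 5
Rank z: 6, 5, 2, 1, 3, 4
d = rank(w) − rank(z): -3, -1, 4, 1, -2, 1; Σd² = 32
ρ = 1 − 6Σd² / [n(n²−1)] = 1 − 6×32 / (6×35) = 1 − 192/210 ≈ 0.0857

0.0857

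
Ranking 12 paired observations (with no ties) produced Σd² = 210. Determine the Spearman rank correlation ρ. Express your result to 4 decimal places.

ρ = 1 − 6Σd² / [n(n²−1)] = 1 − 6×210 / (12×143)
  = 1 − 1260/1716 = 1 − 0.73427 ≈ 0.2657

0.2657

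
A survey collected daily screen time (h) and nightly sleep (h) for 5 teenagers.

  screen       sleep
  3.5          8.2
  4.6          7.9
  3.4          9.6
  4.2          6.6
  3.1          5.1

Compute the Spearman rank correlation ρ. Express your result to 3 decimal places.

0.100

Rank screen: 3, 5, 2, 4, 1
Rank sleep: 4, 3, 5, 2, 1
d = rank(screen) − rank(sleep): -1, 2, -3, 2, 0; Σd² = 18
ρ = 1 − 6Σd² / [n(n²−1)] = 1 − 6×18 / (5×24) = 1 − 108/120 ≈ 0.100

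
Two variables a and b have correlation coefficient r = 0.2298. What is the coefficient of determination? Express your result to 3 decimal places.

0.053

r² = (0.2298)² = 0.053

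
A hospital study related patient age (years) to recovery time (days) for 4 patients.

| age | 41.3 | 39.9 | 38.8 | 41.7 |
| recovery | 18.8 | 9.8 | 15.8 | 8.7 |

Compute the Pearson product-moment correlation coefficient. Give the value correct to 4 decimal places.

-0.1702

n = 4, Σx = 161.7, Σy = 53.1, Σx² = 6542.03, Σy² = 774.81, Σxy = 2143.29
nΣxy − ΣxΣy = 8573.16 − 8586.27 = -13.11
nΣx² − (Σx)² = 26168.12 − 26146.89 = 21.23; nΣy² − (Σy)² = 3099.24 − 2819.61 = 279.63
r = -13.11 / √(21.23 × 279.63) = -13.11 / 77.0490 ≈ -0.1702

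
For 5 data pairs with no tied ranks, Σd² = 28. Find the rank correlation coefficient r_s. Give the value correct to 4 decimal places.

-0.4000

ρ = 1 − 6Σd² / [n(n²−1)] = 1 − 6×28 / (5×24)
  = 1 − 168/120 = 1 − 1.40000 ≈ -0.4000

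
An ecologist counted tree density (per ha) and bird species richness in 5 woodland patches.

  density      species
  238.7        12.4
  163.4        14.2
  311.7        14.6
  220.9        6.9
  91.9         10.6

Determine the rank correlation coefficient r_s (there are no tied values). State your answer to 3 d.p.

0.500

Rank density: 4, 2, 5, 3, 1
Rank species: 3, 4, 5, 1, 2
d = rank(density) − rank(species): 1, -2, 0, 2, -1; Σd² = 10
ρ = 1 − 6Σd² / [n(n²−1)] = 1 − 6×10 / (5×24) = 1 − 60/120 ≈ 0.500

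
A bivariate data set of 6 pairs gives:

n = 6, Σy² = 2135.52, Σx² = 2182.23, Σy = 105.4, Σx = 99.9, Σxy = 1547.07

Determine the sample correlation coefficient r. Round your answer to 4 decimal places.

-0.5414

r = (nΣxy − ΣxΣy) / √[(nΣx² − (Σx)²)(nΣy² − (Σy)²)]
Numerator: 6×1547.07 − 99.9×105.4 = -1247.04
Denominator: √[(13093.38 − 9980.01)(12813.12 − 11109.16)] = √[3113.37 × 1703.96] = 2303.2711
r = -1247.04 / 2303.2711 ≈ -0.5414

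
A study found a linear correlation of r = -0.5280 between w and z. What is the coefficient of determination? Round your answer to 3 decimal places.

0.279

r² = (-0.5280)² = 0.279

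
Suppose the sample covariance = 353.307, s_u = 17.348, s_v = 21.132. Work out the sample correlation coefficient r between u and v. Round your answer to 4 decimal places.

0.9637

r = Cov(u,v) / (s_u · s_v) = 353.307 / (17.348 × 21.132)
  = 353.307 / 366.5979 ≈ 0.9637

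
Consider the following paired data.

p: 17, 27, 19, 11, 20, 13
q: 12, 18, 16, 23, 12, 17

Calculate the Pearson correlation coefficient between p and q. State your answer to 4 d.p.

-0.3386

n = 6, Σp = 107, Σq = 98, Σp² = 2069, Σq² = 1686, Σpq = 1708
nΣpq − ΣpΣq = 10248 − 10486 = -238
nΣp² − (Σp)² = 12414 − 11449 = 965; nΣq² − (Σq)² = 10116 − 9604 = 512
r = -238 / √(965 × 512) = -238 / 702.9082 ≈ -0.3386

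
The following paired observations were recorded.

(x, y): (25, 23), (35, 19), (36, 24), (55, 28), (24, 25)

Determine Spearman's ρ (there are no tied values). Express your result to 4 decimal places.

0.3000

Rank x: 2, 3, 4, 5, 1
Rank y: 2, 1, 3, 5, 4
d = rank(x) − rank(y): 0, 2, 1, 0, -3; Σd² = 14
ρ = 1 − 6Σd² / [n(n²−1)] = 1 − 6×14 / (5×24) = 1 − 84/120 ≈ 0.3000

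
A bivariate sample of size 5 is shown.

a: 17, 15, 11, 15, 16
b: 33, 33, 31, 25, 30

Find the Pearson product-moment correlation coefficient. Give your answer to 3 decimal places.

0.080

n = 5, Σa = 74, Σb = 152, Σa² = 1116, Σb² = 4664, Σab = 2252
nΣab − ΣaΣb = 11260 − 11248 = 12
nΣa² − (Σa)² = 5580 − 5476 = 104; nΣb² − (Σb)² = 23320 − 23104 = 216
r = 12 / √(104 × 216) = 12 / 149.8800 ≈ 0.080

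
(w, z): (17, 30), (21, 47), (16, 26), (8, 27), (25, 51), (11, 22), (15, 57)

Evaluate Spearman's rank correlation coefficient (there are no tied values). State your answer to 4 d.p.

0.5000

Rank w: 5, 6, 4, 1, 7, 2, 3
Rank z: 4, 5, 2, 3, 6, 1, 7
d = rank(w) − rank(z): 1, 1, 2, -2, 1, 1, -4; Σd² = 28
ρ = 1 − 6Σd² / [n(n²−1)] = 1 − 6×28 / (7×48) = 1 − 168/336 ≈ 0.5000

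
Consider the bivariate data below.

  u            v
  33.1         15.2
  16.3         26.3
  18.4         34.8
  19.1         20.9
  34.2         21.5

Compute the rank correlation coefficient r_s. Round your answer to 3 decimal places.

-0.600

Rank u: 4, 1, 2, 3, 5
Rank v: 1, 4, 5, 2, 3
d = rank(u) − rank(v): 3, -3, -3, 1, 2; Σd² = 32
ρ = 1 − 6Σd² / [n(n²−1)] = 1 − 6×32 / (5×24) = 1 − 192/120 ≈ -0.600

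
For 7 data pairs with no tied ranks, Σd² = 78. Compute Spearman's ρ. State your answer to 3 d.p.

-0.393

ρ = 1 − 6Σd² / [n(n²−1)] = 1 − 6×78 / (7×48)
  = 1 − 468/336 = 1 − 1.3929 ≈ -0.393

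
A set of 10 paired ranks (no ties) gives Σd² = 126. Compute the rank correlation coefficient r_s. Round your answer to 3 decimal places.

0.236

ρ = 1 − 6Σd² / [n(n²−1)] = 1 − 6×126 / (10×99)
  = 1 − 756/990 = 1 − 0.7636 ≈ 0.236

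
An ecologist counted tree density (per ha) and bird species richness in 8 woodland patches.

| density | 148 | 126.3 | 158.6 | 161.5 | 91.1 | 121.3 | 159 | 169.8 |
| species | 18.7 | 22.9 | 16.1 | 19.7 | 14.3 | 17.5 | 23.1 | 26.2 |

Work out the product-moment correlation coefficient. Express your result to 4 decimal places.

0.5910

n = 8, Σx = 1135.6, Σy = 158.5, Σx² = 166217.84, Σy² = 3252.19, Σxy = 22942.02
nΣxy − ΣxΣy = 183536.16 − 179992.6 = 3543.56
nΣx² − (Σx)² = 1329742.72 − 1289587.36 = 40155.36; nΣy² − (Σy)² = 26017.52 − 25122.25 = 895.27
r = 3543.56 / √(40155.36 × 895.27) = 3543.56 / 5995.8226 ≈ 0.5910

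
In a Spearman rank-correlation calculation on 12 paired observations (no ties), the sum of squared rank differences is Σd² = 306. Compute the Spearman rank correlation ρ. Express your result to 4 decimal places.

-0.0699

ρ = 1 − 6Σd² / [n(n²−1)] = 1 − 6×306 / (12×143)
  = 1 − 1836/1716 = 1 − 1.06993 ≈ -0.0699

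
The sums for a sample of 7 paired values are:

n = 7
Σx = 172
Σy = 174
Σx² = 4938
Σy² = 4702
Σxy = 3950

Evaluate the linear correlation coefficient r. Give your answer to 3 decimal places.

r = (nΣxy − ΣxΣy) / √[(nΣx² − (Σx)²)(nΣy² − (Σy)²)]
Numerator: 7×3950 − 172×174 = -2278
Denominator: √[(34566 − 29584)(32914 − 30276)] = √[4982 × 2638] = 3625.2608
r = -2278 / 3625.2608 ≈ -0.628

-0.628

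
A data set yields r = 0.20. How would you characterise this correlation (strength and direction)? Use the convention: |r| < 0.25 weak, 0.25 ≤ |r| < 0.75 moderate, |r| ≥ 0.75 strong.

weak positive

r = 0.20 > 0 so the relationship is positive.
|r| = 0.20, which falls in the weak range.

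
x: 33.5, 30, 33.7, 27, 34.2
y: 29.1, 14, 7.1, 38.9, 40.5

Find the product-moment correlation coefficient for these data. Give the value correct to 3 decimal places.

-0.196

n = 5, Σx = 158.4, Σy = 129.6, Σx² = 5056.58, Σy² = 4246.68, Σxy = 4069.52
nΣxy − ΣxΣy = 20347.6 − 20528.64 = -181.04
nΣx² − (Σx)² = 25282.9 − 25090.56 = 192.34; nΣy² − (Σy)² = 21233.4 − 16796.16 = 4437.24
r = -181.04 / √(192.34 × 4437.24) = -181.04 / 923.8283 ≈ -0.196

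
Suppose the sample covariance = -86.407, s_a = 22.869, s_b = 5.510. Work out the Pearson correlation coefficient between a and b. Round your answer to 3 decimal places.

-0.686

r = Cov(a,b) / (s_a · s_b) = -86.407 / (22.869 × 5.510)
  = -86.407 / 126.0082 ≈ -0.686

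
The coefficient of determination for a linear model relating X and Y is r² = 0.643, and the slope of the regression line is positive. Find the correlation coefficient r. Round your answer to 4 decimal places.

0.8019

|r| = √0.643 = 0.8019
The association is positive, so r = 0.8019.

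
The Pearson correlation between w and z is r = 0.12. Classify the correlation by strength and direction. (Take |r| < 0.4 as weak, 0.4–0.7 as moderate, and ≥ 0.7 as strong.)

r = 0.12 > 0 so the relationship is positive.
|r| = 0.12, which falls in the weak range.

weak positive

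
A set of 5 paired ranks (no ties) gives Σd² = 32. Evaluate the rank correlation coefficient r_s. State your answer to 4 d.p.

-0.6000

ρ = 1 − 6Σd² / [n(n²−1)] = 1 − 6×32 / (5×24)
  = 1 − 192/120 = 1 − 1.60000 ≈ -0.6000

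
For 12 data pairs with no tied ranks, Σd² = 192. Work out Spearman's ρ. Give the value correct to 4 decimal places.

ρ = 1 − 6Σd² / [n(n²−1)] = 1 − 6×192 / (12×143)
  = 1 − 1152/1716 = 1 − 0.67133 ≈ 0.3287

0.3287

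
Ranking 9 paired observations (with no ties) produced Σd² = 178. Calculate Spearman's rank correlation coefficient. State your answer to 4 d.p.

-0.4833

ρ = 1 − 6Σd² / [n(n²−1)] = 1 − 6×178 / (9×80)
  = 1 − 1068/720 = 1 − 1.48333 ≈ -0.4833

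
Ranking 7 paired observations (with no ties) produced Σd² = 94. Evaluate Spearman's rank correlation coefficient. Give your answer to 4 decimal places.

-0.6786

ρ = 1 − 6Σd² / [n(n²−1)] = 1 − 6×94 / (7×48)
  = 1 − 564/336 = 1 − 1.67857 ≈ -0.6786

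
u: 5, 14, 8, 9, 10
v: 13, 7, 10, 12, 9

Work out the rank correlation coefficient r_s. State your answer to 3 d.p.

Rank u: 1, 5, 2, 3, 4
Rank v: 5, 1, 3, 4, 2
d = rank(u) − rank(v): -4, 4, -1, -1, 2; Σd² = 38
ρ = 1 − 6Σd² / [n(n²−1)] = 1 − 6×38 / (5×24) = 1 − 228/120 ≈ -0.900

-0.900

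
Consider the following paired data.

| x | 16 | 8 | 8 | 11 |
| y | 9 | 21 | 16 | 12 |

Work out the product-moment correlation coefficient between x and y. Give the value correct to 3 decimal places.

-0.875

n = 4, Σx = 43, Σy = 58, Σx² = 505, Σy² = 922, Σxy = 572
nΣxy − ΣxΣy = 2288 − 2494 = -206
nΣx² − (Σx)² = 2020 − 1849 = 171; nΣy² − (Σy)² = 3688 − 3364 = 324
r = -206 / √(171 × 324) = -206 / 235.3805 ≈ -0.875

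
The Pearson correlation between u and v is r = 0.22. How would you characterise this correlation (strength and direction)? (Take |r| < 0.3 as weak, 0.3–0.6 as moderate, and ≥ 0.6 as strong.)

weak positive

r = 0.22 > 0 so the relationship is positive.
|r| = 0.22, which falls in the weak range.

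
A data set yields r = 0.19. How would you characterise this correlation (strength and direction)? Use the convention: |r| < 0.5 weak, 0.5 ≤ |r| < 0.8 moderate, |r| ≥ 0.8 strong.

weak positive

r = 0.19 > 0 so the relationship is positive.
|r| = 0.19, which falls in the weak range.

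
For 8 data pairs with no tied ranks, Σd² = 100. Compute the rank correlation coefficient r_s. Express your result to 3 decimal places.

-0.190

ρ = 1 − 6Σd² / [n(n²−1)] = 1 − 6×100 / (8×63)
  = 1 − 600/504 = 1 − 1.1905 ≈ -0.190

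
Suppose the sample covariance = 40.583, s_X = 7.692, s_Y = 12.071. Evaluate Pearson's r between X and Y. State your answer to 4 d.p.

0.4371

r = Cov(X,Y) / (s_X · s_Y) = 40.583 / (7.692 × 12.071)
  = 40.583 / 92.8501 ≈ 0.4371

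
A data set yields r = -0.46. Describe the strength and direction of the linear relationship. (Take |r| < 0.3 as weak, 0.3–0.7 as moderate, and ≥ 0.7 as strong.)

moderate negative

r = -0.46 < 0 so the relationship is negative.
|r| = 0.46, which falls in the moderate range.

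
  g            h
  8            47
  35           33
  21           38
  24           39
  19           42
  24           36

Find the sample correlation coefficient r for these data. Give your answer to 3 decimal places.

-0.956

n = 6, Σg = 131, Σh = 235, Σg² = 3243, Σh² = 9323, Σgh = 4927
nΣgh − ΣgΣh = 29562 − 30785 = -1223
nΣg² − (Σg)² = 19458 − 17161 = 2297; nΣh² − (Σh)² = 55938 − 55225 = 713
r = -1223 / √(2297 × 713) = -1223 / 1279.7504 ≈ -0.956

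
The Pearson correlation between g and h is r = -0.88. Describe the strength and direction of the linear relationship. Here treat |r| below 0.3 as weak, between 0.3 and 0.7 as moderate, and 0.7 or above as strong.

strong negative

r = -0.88 < 0 so the relationship is negative.
|r| = 0.88, which falls in the strong range.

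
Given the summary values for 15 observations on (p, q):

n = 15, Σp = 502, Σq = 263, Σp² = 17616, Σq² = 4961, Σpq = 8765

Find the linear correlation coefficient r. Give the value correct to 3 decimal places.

r = (nΣpq − ΣpΣq) / √[(nΣp² − (Σp)²)(nΣq² − (Σq)²)]
Numerator: 15×8765 − 502×263 = -551
Denominator: √[(264240 − 252004)(74415 − 69169)] = √[12236 × 5246] = 8011.8697
r = -551 / 8011.8697 ≈ -0.069

-0.069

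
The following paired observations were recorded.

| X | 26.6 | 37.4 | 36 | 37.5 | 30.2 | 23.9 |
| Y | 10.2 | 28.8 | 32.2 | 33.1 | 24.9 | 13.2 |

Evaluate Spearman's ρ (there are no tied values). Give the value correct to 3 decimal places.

Rank X: 2, 5, 4, 6, 3, 1
Rank Y: 1, 4, 5, 6, 3, 2
d = rank(X) − rank(Y): 1, 1, -1, 0, 0, -1; Σd² = 4
ρ = 1 − 6Σd² / [n(n²−1)] = 1 − 6×4 / (6×35) = 1 − 24/210 ≈ 0.886

0.886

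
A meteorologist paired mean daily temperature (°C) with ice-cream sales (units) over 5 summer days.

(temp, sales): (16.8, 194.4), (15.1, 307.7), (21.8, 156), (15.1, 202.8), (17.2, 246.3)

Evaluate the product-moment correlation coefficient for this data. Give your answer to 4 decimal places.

n = 5, Σx = 86, Σy = 1107.2, Σx² = 1509.34, Σy² = 258598.18, Σxy = 18611.63
nΣxy − ΣxΣy = 93058.15 − 95219.2 = -2161.05
nΣx² − (Σx)² = 7546.7 − 7396 = 150.7; nΣy² − (Σy)² = 1292990.9 − 1225891.84 = 67099.06
r = -2161.05 / √(150.7 × 67099.06) = -2161.05 / 3179.9101 ≈ -0.6796

-0.6796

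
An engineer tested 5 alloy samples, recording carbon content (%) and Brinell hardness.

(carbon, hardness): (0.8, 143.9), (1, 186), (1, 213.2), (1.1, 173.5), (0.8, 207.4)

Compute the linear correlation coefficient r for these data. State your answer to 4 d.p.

0.1688

n = 5, Σx = 4.7, Σy = 924, Σx² = 4.49, Σy² = 173874.46, Σxy = 871.09
nΣxy − ΣxΣy = 4355.45 − 4342.8 = 12.65
nΣx² − (Σx)² = 22.45 − 22.09 = 0.36; nΣy² − (Σy)² = 869372.3 − 853776 = 15596.3
r = 12.65 / √(0.36 × 15596.3) = 12.65 / 74.9311 ≈ 0.1688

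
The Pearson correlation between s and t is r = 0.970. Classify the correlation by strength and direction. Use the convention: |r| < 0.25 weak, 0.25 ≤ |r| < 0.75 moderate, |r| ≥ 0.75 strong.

strong positive

r = 0.970 > 0 so the relationship is positive.
|r| = 0.970, which falls in the strong range.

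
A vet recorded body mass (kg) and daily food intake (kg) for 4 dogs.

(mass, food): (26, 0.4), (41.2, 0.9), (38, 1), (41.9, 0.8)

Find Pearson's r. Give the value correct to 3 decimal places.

0.858

n = 4, Σx = 147.1, Σy = 3.1, Σx² = 5573.05, Σy² = 2.61, Σxy = 119
nΣxy − ΣxΣy = 476 − 456.01 = 19.99
nΣx² − (Σx)² = 22292.2 − 21638.41 = 653.79; nΣy² − (Σy)² = 10.44 − 9.61 = 0.83
r = 19.99 / √(653.79 × 0.83) = 19.99 / 23.2948 ≈ 0.858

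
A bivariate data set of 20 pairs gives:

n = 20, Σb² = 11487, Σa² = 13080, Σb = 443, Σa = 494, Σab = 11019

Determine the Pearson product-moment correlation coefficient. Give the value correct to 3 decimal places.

r = (nΣab − ΣaΣb) / √[(nΣa² − (Σa)²)(nΣb² − (Σb)²)]
Numerator: 20×11019 − 494×443 = 1538
Denominator: √[(261600 − 244036)(229740 − 196249)] = √[17564 × 33491] = 24253.5755
r = 1538 / 24253.5755 ≈ 0.063

0.063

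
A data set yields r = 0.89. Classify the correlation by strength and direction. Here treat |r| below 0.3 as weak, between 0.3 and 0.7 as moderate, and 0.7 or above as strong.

r = 0.89 > 0 so the relationship is positive.
|r| = 0.89, which falls in the strong range.

strong positive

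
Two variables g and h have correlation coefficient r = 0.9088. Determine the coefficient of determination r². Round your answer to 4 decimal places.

0.8259

r² = (0.9088)² = 0.8259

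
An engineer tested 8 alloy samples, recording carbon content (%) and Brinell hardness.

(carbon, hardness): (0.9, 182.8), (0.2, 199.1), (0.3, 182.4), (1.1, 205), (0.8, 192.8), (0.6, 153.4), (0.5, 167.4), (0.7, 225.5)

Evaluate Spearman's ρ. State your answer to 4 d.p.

0.3333

Rank carbon: 7, 1, 2, 8, 6, 4, 3, 5
Rank hardness: 4, 6, 3, 7, 5, 1, 2, 8
d = rank(carbon) − rank(hardness): 3, -5, -1, 1, 1, 3, 1, -3; Σd² = 56
ρ = 1 − 6Σd² / [n(n²−1)] = 1 − 6×56 / (8×63) = 1 − 336/504 ≈ 0.3333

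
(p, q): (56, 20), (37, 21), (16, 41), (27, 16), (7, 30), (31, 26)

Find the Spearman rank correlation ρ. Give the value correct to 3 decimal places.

Rank p: 6, 5, 2, 3, 1, 4
Rank q: 2, 3, 6, 1, 5, 4
d = rank(p) − rank(q): 4, 2, -4, 2, -4, 0; Σd² = 56
ρ = 1 − 6Σd² / [n(n²−1)] = 1 − 6×56 / (6×35) = 1 − 336/210 ≈ -0.600

-0.600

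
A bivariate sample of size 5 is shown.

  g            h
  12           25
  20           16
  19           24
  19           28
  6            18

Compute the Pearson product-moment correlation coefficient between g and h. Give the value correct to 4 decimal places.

n = 5, Σg = 76, Σh = 111, Σg² = 1302, Σh² = 2565, Σgh = 1716
nΣgh − ΣgΣh = 8580 − 8436 = 144
nΣg² − (Σg)² = 6510 − 5776 = 734; nΣh² − (Σh)² = 12825 − 12321 = 504
r = 144 / √(734 × 504) = 144 / 608.2236 ≈ 0.2368

0.2368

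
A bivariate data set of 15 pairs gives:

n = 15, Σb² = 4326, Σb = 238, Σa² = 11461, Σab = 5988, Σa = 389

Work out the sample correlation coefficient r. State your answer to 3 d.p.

-0.212

r = (nΣab − ΣaΣb) / √[(nΣa² − (Σa)²)(nΣb² − (Σb)²)]
Numerator: 15×5988 − 389×238 = -2762
Denominator: √[(171915 − 151321)(64890 − 56644)] = √[20594 × 8246] = 13031.4283
r = -2762 / 13031.4283 ≈ -0.212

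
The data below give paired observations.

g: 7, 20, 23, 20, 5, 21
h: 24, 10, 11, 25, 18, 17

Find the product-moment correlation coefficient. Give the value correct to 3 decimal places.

n = 6, Σg = 96, Σh = 105, Σg² = 1844, Σh² = 2035, Σgh = 1568
nΣgh − ΣgΣh = 9408 − 10080 = -672
nΣg² − (Σg)² = 11064 − 9216 = 1848; nΣh² − (Σh)² = 12210 − 11025 = 1185
r = -672 / √(1848 × 1185) = -672 / 1479.8243 ≈ -0.454

-0.454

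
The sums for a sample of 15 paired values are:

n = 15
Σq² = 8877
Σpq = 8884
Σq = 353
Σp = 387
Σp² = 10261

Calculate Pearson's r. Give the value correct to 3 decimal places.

-0.563

r = (nΣpq − ΣpΣq) / √[(nΣp² − (Σp)²)(nΣq² − (Σq)²)]
Numerator: 15×8884 − 387×353 = -3351
Denominator: √[(153915 − 149769)(133155 − 124609)] = √[4146 × 8546] = 5952.4546
r = -3351 / 5952.4546 ≈ -0.563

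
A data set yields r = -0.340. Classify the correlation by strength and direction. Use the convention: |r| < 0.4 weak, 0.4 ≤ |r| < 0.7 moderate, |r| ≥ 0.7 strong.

r = -0.340 < 0 so the relationship is negative.
|r| = 0.340, which falls in the weak range.

weak negative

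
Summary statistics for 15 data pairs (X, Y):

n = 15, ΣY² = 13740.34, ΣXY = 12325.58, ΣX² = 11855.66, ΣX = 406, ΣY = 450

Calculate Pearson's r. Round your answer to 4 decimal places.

0.3190

r = (nΣXY − ΣXΣY) / √[(nΣX² − (ΣX)²)(nΣY² − (ΣY)²)]
Numerator: 15×12325.58 − 406×450 = 2183.7
Denominator: √[(177834.9 − 164836)(206105.1 − 202500)] = √[12998.9 × 3605.1] = 6845.6069
r = 2183.7 / 6845.6069 ≈ 0.3190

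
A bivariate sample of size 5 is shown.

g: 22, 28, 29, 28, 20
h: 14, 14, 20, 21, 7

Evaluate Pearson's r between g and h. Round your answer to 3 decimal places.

n = 5, Σg = 127, Σh = 76, Σg² = 3293, Σh² = 1282, Σgh = 2008
nΣgh − ΣgΣh = 10040 − 9652 = 388
nΣg² − (Σg)² = 16465 − 16129 = 336; nΣh² − (Σh)² = 6410 − 5776 = 634
r = 388 / √(336 × 634) = 388 / 461.5452 ≈ 0.841

0.841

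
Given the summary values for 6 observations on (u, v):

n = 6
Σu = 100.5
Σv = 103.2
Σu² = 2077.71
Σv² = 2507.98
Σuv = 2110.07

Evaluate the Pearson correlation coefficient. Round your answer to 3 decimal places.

0.710

r = (nΣuv − ΣuΣv) / √[(nΣu² − (Σu)²)(nΣv² − (Σv)²)]
Numerator: 6×2110.07 − 100.5×103.2 = 2288.82
Denominator: √[(12466.26 − 10100.25)(15047.88 − 10650.24)] = √[2366.01 × 4397.64] = 3225.6566
r = 2288.82 / 3225.6566 ≈ 0.710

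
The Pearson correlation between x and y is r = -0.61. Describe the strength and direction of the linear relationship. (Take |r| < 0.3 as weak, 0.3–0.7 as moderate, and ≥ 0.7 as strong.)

r = -0.61 < 0 so the relationship is negative.
|r| = 0.61, which falls in the moderate range.

moderate negative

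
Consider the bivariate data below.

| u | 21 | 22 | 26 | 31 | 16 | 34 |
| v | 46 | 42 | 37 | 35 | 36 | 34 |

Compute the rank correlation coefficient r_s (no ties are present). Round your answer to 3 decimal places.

Rank u: 2, 3, 4, 5, 1, 6
Rank v: 6, 5, 4, 2, 3, 1
d = rank(u) − rank(v): -4, -2, 0, 3, -2, 5; Σd² = 58
ρ = 1 − 6Σd² / [n(n²−1)] = 1 − 6×58 / (6×35) = 1 − 348/210 ≈ -0.657

-0.657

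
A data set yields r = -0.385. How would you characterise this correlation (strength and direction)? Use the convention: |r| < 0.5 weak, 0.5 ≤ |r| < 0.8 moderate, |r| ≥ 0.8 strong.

r = -0.385 < 0 so the relationship is negative.
|r| = 0.385, which falls in the weak range.

weak negative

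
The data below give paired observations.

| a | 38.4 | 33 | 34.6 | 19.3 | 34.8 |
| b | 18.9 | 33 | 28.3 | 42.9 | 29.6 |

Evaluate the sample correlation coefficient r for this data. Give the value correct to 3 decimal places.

n = 5, Σa = 160.1, Σb = 152.7, Σa² = 5344.25, Σb² = 4963.67, Σab = 4651.99
nΣab − ΣaΣb = 23259.95 − 24447.27 = -1187.32
nΣa² − (Σa)² = 26721.25 − 25632.01 = 1089.24; nΣb² − (Σb)² = 24818.35 − 23317.29 = 1501.06
r = -1187.32 / √(1089.24 × 1501.06) = -1187.32 / 1278.6769 ≈ -0.929

-0.929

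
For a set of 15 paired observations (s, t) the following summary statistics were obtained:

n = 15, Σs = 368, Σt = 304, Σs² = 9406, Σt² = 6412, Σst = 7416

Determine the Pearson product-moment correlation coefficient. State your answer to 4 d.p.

r = (nΣst − ΣsΣt) / √[(nΣs² − (Σs)²)(nΣt² − (Σt)²)]
Numerator: 15×7416 − 368×304 = -632
Denominator: √[(141090 − 135424)(96180 − 92416)] = √[5666 × 3764] = 4618.0974
r = -632 / 4618.0974 ≈ -0.1369

-0.1369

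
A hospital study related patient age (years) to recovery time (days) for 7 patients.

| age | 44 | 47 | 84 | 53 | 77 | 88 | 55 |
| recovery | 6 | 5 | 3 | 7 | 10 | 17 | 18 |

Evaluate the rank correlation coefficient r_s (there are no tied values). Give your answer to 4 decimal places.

0.2857

Rank age: 1, 2, 6, 3, 5, 7, 4
Rank recovery: 3, 2, 1, 4, 5, 6, 7
d = rank(age) − rank(recovery): -2, 0, 5, -1, 0, 1, -3; Σd² = 40
ρ = 1 − 6Σd² / [n(n²−1)] = 1 − 6×40 / (7×48) = 1 − 240/336 ≈ 0.2857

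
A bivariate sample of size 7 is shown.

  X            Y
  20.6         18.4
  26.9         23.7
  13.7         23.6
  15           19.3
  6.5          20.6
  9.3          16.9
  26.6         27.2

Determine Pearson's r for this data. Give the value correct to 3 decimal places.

0.619

n = 7, ΣX = 118.6, ΣY = 149.7, ΣX² = 2396.96, ΣY² = 3279.51, ΣXY = 2643.98
nΣXY − ΣXΣY = 18507.86 − 17754.42 = 753.44
nΣX² − (ΣX)² = 16778.72 − 14065.96 = 2712.76; nΣY² − (ΣY)² = 22956.57 − 22410.09 = 546.48
r = 753.44 / √(2712.76 × 546.48) = 753.44 / 1217.5669 ≈ 0.619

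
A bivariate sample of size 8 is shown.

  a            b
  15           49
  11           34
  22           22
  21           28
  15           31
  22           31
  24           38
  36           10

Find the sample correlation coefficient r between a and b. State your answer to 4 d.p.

n = 8, Σa = 166, Σb = 243, Σa² = 3852, Σb² = 8291, Σab = 4600
nΣab − ΣaΣb = 36800 − 40338 = -3538
nΣa² − (Σa)² = 30816 − 27556 = 3260; nΣb² − (Σb)² = 66328 − 59049 = 7279
r = -3538 / √(3260 × 7279) = -3538 / 4871.2976 ≈ -0.7263

-0.7263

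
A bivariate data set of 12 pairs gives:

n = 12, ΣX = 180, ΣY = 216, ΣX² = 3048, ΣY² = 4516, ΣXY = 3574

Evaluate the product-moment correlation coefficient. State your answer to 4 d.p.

r = (nΣXY − ΣXΣY) / √[(nΣX² − (ΣX)²)(nΣY² − (ΣY)²)]
Numerator: 12×3574 − 180×216 = 4008
Denominator: √[(36576 − 32400)(54192 − 46656)] = √[4176 × 7536] = 5609.8428
r = 4008 / 5609.8428 ≈ 0.7145

0.7145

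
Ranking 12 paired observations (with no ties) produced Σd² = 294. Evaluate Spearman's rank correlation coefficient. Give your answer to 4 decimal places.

ρ = 1 − 6Σd² / [n(n²−1)] = 1 − 6×294 / (12×143)
  = 1 − 1764/1716 = 1 − 1.02797 ≈ -0.0280

-0.0280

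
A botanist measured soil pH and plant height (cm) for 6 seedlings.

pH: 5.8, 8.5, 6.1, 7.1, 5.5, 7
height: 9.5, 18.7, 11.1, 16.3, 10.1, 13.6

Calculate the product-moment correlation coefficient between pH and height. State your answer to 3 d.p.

n = 6, Σx = 40, Σy = 79.3, Σx² = 272.76, Σy² = 1115.81, Σxy = 548.24
nΣxy − ΣxΣy = 3289.44 − 3172 = 117.44
nΣx² − (Σx)² = 1636.56 − 1600 = 36.56; nΣy² − (Σy)² = 6694.86 − 6288.49 = 406.37
r = 117.44 / √(36.56 × 406.37) = 117.44 / 121.8888 ≈ 0.964

0.964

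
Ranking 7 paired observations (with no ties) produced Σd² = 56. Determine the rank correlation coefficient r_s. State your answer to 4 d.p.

0.0000

ρ = 1 − 6Σd² / [n(n²−1)] = 1 − 6×56 / (7×48)
  = 1 − 336/336 = 1 − 1.00000 ≈ 0.0000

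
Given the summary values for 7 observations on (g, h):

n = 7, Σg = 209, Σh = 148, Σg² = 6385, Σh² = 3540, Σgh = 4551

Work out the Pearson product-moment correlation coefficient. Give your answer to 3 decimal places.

0.542

r = (nΣgh − ΣgΣh) / √[(nΣg² − (Σg)²)(nΣh² − (Σh)²)]
Numerator: 7×4551 − 209×148 = 925
Denominator: √[(44695 − 43681)(24780 − 21904)] = √[1014 × 2876] = 1707.7072
r = 925 / 1707.7072 ≈ 0.542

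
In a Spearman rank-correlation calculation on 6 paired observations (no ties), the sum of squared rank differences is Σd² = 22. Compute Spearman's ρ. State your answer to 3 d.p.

0.371

ρ = 1 − 6Σd² / [n(n²−1)] = 1 − 6×22 / (6×35)
  = 1 − 132/210 = 1 − 0.6286 ≈ 0.371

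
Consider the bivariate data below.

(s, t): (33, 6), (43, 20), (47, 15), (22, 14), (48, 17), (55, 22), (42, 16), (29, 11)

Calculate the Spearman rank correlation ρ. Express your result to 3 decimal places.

Rank s: 3, 5, 6, 1, 7, 8, 4, 2
Rank t: 1, 7, 4, 3, 6, 8, 5, 2
d = rank(s) − rank(t): 2, -2, 2, -2, 1, 0, -1, 0; Σd² = 18
ρ = 1 − 6Σd² / [n(n²−1)] = 1 − 6×18 / (8×63) = 1 − 108/504 ≈ 0.786

0.786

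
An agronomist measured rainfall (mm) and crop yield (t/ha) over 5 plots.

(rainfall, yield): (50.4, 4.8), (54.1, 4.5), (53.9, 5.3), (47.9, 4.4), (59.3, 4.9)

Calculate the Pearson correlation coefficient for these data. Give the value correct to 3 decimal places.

0.456

n = 5, Σx = 265.6, Σy = 23.9, Σx² = 14183.08, Σy² = 114.75, Σxy = 1272.37
nΣxy − ΣxΣy = 6361.85 − 6347.84 = 14.01
nΣx² − (Σx)² = 70915.4 − 70543.36 = 372.04; nΣy² − (Σy)² = 573.75 − 571.21 = 2.54
r = 14.01 / √(372.04 × 2.54) = 14.01 / 30.7406 ≈ 0.456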